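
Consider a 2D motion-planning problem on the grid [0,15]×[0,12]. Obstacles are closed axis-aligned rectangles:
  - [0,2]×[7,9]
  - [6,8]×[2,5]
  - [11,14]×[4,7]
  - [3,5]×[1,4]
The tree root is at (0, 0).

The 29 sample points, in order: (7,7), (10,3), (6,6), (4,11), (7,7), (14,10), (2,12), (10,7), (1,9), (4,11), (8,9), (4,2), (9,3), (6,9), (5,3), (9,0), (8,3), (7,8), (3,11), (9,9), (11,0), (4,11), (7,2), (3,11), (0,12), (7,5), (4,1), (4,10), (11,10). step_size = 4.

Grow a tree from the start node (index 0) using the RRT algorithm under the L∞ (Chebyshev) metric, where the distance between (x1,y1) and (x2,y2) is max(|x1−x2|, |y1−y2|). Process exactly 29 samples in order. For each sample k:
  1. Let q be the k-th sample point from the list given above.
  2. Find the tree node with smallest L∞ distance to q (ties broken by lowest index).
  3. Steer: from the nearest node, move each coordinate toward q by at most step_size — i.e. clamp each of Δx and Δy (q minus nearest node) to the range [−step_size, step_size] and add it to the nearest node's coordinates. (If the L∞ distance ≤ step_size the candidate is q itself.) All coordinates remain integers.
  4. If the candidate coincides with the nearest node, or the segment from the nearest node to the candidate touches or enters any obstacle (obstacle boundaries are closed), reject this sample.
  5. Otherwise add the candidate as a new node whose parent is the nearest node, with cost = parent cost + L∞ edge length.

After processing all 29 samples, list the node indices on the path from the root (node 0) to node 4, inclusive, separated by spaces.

Path: 0 1 2 4

1. q=(7,7) nearest=0 d=7 new=(4,4) → blocked by [3,5]×[1,4], reject
2. q=(10,3) nearest=0 d=10 new=(4,3) → blocked by [3,5]×[1,4], reject
3. q=(6,6) nearest=0 d=6 new=(4,4) → blocked by [3,5]×[1,4], reject
4. q=(4,11) nearest=0 d=11 new=(4,4) → blocked by [3,5]×[1,4], reject
5. q=(7,7) nearest=0 d=7 new=(4,4) → blocked by [3,5]×[1,4], reject
6. q=(14,10) nearest=0 d=14 new=(4,4) → blocked by [3,5]×[1,4], reject
7. q=(2,12) nearest=0 d=12 new=(2,4) → add node 1 parent=0 cost=4
8. q=(10,7) nearest=1 d=8 new=(6,7) → add node 2 parent=1 cost=8
9. q=(1,9) nearest=1 d=5 new=(1,8) → blocked by [0,2]×[7,9], reject
10. q=(4,11) nearest=2 d=4 new=(4,11) → add node 3 parent=2 cost=12
11. q=(8,9) nearest=2 d=2 new=(8,9) → add node 4 parent=2 cost=10
12. q=(4,2) nearest=1 d=2 new=(4,2) → blocked by [3,5]×[1,4], reject
13. q=(9,3) nearest=2 d=4 new=(9,3) → blocked by [6,8]×[2,5], reject
14. q=(6,9) nearest=2 d=2 new=(6,9) → add node 5 parent=2 cost=10
15. q=(5,3) nearest=1 d=3 new=(5,3) → blocked by [3,5]×[1,4], reject
16. q=(9,0) nearest=1 d=7 new=(6,0) → blocked by [3,5]×[1,4], reject
17. q=(8,3) nearest=2 d=4 new=(8,3) → blocked by [6,8]×[2,5], reject
18. q=(7,8) nearest=2 d=1 new=(7,8) → add node 6 parent=2 cost=9
19. q=(3,11) nearest=3 d=1 new=(3,11) → add node 7 parent=3 cost=13
20. q=(9,9) nearest=4 d=1 new=(9,9) → add node 8 parent=4 cost=11
21. q=(11,0) nearest=2 d=7 new=(10,3) → blocked by [6,8]×[2,5], reject
22. q=(4,11) nearest=3 d=0 → coincident, reject
23. q=(7,2) nearest=1 d=5 new=(6,2) → blocked by [6,8]×[2,5], reject
24. q=(3,11) nearest=7 d=0 → coincident, reject
25. q=(0,12) nearest=7 d=3 new=(0,12) → add node 9 parent=7 cost=16
26. q=(7,5) nearest=2 d=2 new=(7,5) → blocked by [6,8]×[2,5], reject
27. q=(4,1) nearest=1 d=3 new=(4,1) → blocked by [3,5]×[1,4], reject
28. q=(4,10) nearest=3 d=1 new=(4,10) → add node 10 parent=3 cost=13
29. q=(11,10) nearest=8 d=2 new=(11,10) → add node 11 parent=8 cost=13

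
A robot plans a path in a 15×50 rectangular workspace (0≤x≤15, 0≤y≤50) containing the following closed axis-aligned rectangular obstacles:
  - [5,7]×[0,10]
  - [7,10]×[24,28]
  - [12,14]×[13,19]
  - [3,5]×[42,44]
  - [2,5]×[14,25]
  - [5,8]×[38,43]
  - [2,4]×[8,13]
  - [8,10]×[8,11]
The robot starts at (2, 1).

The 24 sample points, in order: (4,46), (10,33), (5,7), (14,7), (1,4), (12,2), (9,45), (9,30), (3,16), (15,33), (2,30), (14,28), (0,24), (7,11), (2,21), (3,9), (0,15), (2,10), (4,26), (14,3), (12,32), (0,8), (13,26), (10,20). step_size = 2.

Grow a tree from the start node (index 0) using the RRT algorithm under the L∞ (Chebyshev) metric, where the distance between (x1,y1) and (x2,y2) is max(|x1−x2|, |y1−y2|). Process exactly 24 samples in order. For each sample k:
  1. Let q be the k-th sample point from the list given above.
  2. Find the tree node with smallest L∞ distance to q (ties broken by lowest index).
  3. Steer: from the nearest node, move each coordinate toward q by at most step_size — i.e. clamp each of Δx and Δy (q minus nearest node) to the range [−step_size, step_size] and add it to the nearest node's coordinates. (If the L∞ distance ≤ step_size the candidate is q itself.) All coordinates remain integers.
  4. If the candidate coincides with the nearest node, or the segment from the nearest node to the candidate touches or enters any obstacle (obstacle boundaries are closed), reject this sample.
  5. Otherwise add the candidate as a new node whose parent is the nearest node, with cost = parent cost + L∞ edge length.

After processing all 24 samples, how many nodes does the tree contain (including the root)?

Node count: 8

1. q=(4,46) nearest=0 d=45 new=(4,3) → add node 1 parent=0 cost=2
2. q=(10,33) nearest=1 d=30 new=(6,5) → blocked by [5,7]×[0,10], reject
3. q=(5,7) nearest=1 d=4 new=(5,5) → blocked by [5,7]×[0,10], reject
4. q=(14,7) nearest=1 d=10 new=(6,5) → blocked by [5,7]×[0,10], reject
5. q=(1,4) nearest=0 d=3 new=(1,3) → add node 2 parent=0 cost=2
6. q=(12,2) nearest=1 d=8 new=(6,2) → blocked by [5,7]×[0,10], reject
7. q=(9,45) nearest=1 d=42 new=(6,5) → blocked by [5,7]×[0,10], reject
8. q=(9,30) nearest=1 d=27 new=(6,5) → blocked by [5,7]×[0,10], reject
9. q=(3,16) nearest=1 d=13 new=(3,5) → add node 3 parent=1 cost=4
10. q=(15,33) nearest=3 d=28 new=(5,7) → blocked by [5,7]×[0,10], reject
11. q=(2,30) nearest=3 d=25 new=(2,7) → add node 4 parent=3 cost=6
12. q=(14,28) nearest=4 d=21 new=(4,9) → blocked by [2,4]×[8,13], reject
13. q=(0,24) nearest=4 d=17 new=(0,9) → add node 5 parent=4 cost=8
14. q=(7,11) nearest=4 d=5 new=(4,9) → blocked by [2,4]×[8,13], reject
15. q=(2,21) nearest=5 d=12 new=(2,11) → blocked by [2,4]×[8,13], reject
16. q=(3,9) nearest=4 d=2 new=(3,9) → blocked by [2,4]×[8,13], reject
17. q=(0,15) nearest=5 d=6 new=(0,11) → add node 6 parent=5 cost=10
18. q=(2,10) nearest=5 d=2 new=(2,10) → blocked by [2,4]×[8,13], reject
19. q=(4,26) nearest=6 d=15 new=(2,13) → blocked by [2,4]×[8,13], reject
20. q=(14,3) nearest=1 d=10 new=(6,3) → blocked by [5,7]×[0,10], reject
21. q=(12,32) nearest=6 d=21 new=(2,13) → blocked by [2,4]×[8,13], reject
22. q=(0,8) nearest=5 d=1 new=(0,8) → add node 7 parent=5 cost=9
23. q=(13,26) nearest=6 d=15 new=(2,13) → blocked by [2,4]×[8,13], reject
24. q=(10,20) nearest=6 d=10 new=(2,13) → blocked by [2,4]×[8,13], reject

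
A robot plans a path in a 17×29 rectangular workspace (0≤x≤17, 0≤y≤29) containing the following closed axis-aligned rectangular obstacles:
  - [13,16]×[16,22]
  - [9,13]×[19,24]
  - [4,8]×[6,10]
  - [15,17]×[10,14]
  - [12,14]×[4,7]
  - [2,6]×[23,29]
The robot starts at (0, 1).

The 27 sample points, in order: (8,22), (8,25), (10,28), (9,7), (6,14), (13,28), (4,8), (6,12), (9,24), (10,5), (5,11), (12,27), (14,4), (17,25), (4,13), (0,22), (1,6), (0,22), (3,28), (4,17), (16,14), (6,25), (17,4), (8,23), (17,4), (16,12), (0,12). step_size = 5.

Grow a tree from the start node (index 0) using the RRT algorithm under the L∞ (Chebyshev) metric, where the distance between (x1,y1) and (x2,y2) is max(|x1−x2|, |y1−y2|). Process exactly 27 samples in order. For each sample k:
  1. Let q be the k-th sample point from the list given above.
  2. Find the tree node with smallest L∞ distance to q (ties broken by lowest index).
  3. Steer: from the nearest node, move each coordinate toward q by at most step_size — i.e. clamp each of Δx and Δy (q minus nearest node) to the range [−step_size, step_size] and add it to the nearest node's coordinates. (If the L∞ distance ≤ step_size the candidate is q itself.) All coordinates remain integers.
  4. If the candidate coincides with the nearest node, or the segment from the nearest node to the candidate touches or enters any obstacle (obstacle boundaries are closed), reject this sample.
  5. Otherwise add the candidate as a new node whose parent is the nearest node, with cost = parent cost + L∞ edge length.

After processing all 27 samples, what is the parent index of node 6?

Parent of node 6: 5

1. q=(8,22) nearest=0 d=21 new=(5,6) → blocked by [4,8]×[6,10], reject
2. q=(8,25) nearest=0 d=24 new=(5,6) → blocked by [4,8]×[6,10], reject
3. q=(10,28) nearest=0 d=27 new=(5,6) → blocked by [4,8]×[6,10], reject
4. q=(9,7) nearest=0 d=9 new=(5,6) → blocked by [4,8]×[6,10], reject
5. q=(6,14) nearest=0 d=13 new=(5,6) → blocked by [4,8]×[6,10], reject
6. q=(13,28) nearest=0 d=27 new=(5,6) → blocked by [4,8]×[6,10], reject
7. q=(4,8) nearest=0 d=7 new=(4,6) → blocked by [4,8]×[6,10], reject
8. q=(6,12) nearest=0 d=11 new=(5,6) → blocked by [4,8]×[6,10], reject
9. q=(9,24) nearest=0 d=23 new=(5,6) → blocked by [4,8]×[6,10], reject
10. q=(10,5) nearest=0 d=10 new=(5,5) → add node 1 parent=0 cost=5
11. q=(5,11) nearest=1 d=6 new=(5,10) → blocked by [4,8]×[6,10], reject
12. q=(12,27) nearest=1 d=22 new=(10,10) → blocked by [4,8]×[6,10], reject
13. q=(14,4) nearest=1 d=9 new=(10,4) → add node 2 parent=1 cost=10
14. q=(17,25) nearest=1 d=20 new=(10,10) → blocked by [4,8]×[6,10], reject
15. q=(4,13) nearest=1 d=8 new=(4,10) → blocked by [4,8]×[6,10], reject
16. q=(0,22) nearest=1 d=17 new=(0,10) → blocked by [4,8]×[6,10], reject
17. q=(1,6) nearest=1 d=4 new=(1,6) → add node 3 parent=1 cost=9
18. q=(0,22) nearest=3 d=16 new=(0,11) → add node 4 parent=3 cost=14
19. q=(3,28) nearest=4 d=17 new=(3,16) → add node 5 parent=4 cost=19
20. q=(4,17) nearest=5 d=1 new=(4,17) → add node 6 parent=5 cost=20
21. q=(16,14) nearest=2 d=10 new=(15,9) → blocked by [12,14]×[4,7], reject
22. q=(6,25) nearest=6 d=8 new=(6,22) → add node 7 parent=6 cost=25
23. q=(17,4) nearest=2 d=7 new=(15,4) → blocked by [12,14]×[4,7], reject
24. q=(8,23) nearest=7 d=2 new=(8,23) → add node 8 parent=7 cost=27
25. q=(17,4) nearest=2 d=7 new=(15,4) → blocked by [12,14]×[4,7], reject
26. q=(16,12) nearest=2 d=8 new=(15,9) → blocked by [12,14]×[4,7], reject
27. q=(0,12) nearest=4 d=1 new=(0,12) → add node 9 parent=4 cost=15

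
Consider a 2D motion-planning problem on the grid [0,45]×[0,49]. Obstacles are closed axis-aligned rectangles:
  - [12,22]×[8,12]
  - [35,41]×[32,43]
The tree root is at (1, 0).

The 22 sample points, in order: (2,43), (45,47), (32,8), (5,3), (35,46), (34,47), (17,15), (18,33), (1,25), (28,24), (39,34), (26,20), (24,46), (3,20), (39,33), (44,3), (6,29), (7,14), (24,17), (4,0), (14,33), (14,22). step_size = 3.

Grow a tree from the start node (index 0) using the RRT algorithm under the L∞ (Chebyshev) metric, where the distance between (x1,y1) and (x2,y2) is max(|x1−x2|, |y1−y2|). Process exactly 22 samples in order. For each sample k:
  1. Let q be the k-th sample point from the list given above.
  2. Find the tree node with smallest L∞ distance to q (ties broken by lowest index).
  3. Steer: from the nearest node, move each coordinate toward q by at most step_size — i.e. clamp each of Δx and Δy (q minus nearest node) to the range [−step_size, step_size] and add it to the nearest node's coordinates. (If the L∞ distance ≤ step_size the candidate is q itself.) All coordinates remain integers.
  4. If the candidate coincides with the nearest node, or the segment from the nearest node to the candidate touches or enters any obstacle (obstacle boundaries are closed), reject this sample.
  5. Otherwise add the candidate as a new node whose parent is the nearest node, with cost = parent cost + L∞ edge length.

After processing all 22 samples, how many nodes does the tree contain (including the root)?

Node count: 14

1. q=(2,43) nearest=0 d=43 new=(2,3) → add node 1 parent=0 cost=3
2. q=(45,47) nearest=1 d=44 new=(5,6) → add node 2 parent=1 cost=6
3. q=(32,8) nearest=2 d=27 new=(8,8) → add node 3 parent=2 cost=9
4. q=(5,3) nearest=1 d=3 new=(5,3) → add node 4 parent=1 cost=6
5. q=(35,46) nearest=3 d=38 new=(11,11) → add node 5 parent=3 cost=12
6. q=(34,47) nearest=5 d=36 new=(14,14) → blocked by [12,22]×[8,12], reject
7. q=(17,15) nearest=5 d=6 new=(14,14) → blocked by [12,22]×[8,12], reject
8. q=(18,33) nearest=5 d=22 new=(14,14) → blocked by [12,22]×[8,12], reject
9. q=(1,25) nearest=5 d=14 new=(8,14) → add node 6 parent=5 cost=15
10. q=(28,24) nearest=5 d=17 new=(14,14) → blocked by [12,22]×[8,12], reject
11. q=(39,34) nearest=5 d=28 new=(14,14) → blocked by [12,22]×[8,12], reject
12. q=(26,20) nearest=5 d=15 new=(14,14) → blocked by [12,22]×[8,12], reject
13. q=(24,46) nearest=6 d=32 new=(11,17) → add node 7 parent=6 cost=18
14. q=(3,20) nearest=6 d=6 new=(5,17) → add node 8 parent=6 cost=18
15. q=(39,33) nearest=5 d=28 new=(14,14) → blocked by [12,22]×[8,12], reject
16. q=(44,3) nearest=5 d=33 new=(14,8) → blocked by [12,22]×[8,12], reject
17. q=(6,29) nearest=7 d=12 new=(8,20) → add node 9 parent=7 cost=21
18. q=(7,14) nearest=6 d=1 new=(7,14) → add node 10 parent=6 cost=16
19. q=(24,17) nearest=5 d=13 new=(14,14) → blocked by [12,22]×[8,12], reject
20. q=(4,0) nearest=0 d=3 new=(4,0) → add node 11 parent=0 cost=3
21. q=(14,33) nearest=9 d=13 new=(11,23) → add node 12 parent=9 cost=24
22. q=(14,22) nearest=12 d=3 new=(14,22) → add node 13 parent=12 cost=27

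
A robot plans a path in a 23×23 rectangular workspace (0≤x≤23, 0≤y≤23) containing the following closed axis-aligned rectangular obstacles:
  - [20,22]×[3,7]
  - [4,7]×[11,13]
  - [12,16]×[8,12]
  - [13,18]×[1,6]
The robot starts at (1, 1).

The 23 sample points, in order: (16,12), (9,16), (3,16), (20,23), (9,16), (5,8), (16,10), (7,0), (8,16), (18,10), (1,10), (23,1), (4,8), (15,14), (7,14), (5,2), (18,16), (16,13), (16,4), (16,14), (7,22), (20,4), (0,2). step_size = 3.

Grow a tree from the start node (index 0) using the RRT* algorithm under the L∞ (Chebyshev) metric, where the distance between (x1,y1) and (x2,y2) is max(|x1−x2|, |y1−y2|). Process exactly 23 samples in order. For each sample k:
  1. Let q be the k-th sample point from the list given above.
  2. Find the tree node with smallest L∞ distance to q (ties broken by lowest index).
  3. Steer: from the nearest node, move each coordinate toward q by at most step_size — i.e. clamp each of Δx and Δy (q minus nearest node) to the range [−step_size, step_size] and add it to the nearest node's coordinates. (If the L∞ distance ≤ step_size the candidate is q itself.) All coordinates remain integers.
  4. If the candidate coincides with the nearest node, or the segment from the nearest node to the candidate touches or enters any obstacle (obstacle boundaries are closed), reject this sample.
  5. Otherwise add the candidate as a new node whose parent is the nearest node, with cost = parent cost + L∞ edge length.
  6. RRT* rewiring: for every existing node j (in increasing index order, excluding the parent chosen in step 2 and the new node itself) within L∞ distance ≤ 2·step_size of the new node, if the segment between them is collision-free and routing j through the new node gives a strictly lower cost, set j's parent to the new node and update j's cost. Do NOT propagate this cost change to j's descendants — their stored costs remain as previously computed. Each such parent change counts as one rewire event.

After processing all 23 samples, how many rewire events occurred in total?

1. q=(16,12) nearest=0 d=15 new=(4,4) → add node 1 parent=0 cost=3
2. q=(9,16) nearest=1 d=12 new=(7,7) → add node 2 parent=1 cost=6
3. q=(3,16) nearest=2 d=9 new=(4,10) → add node 3 parent=2 cost=9
4. q=(20,23) nearest=2 d=16 new=(10,10) → add node 4 parent=2 cost=9
5. q=(9,16) nearest=3 d=6 new=(7,13) → blocked by [4,7]×[11,13], reject
6. q=(5,8) nearest=2 d=2 new=(5,8) → add node 5 parent=2 cost=8
7. q=(16,10) nearest=4 d=6 new=(13,10) → blocked by [12,16]×[8,12], reject
8. q=(7,0) nearest=1 d=4 new=(7,1) → add node 6 parent=1 cost=6
9. q=(8,16) nearest=3 d=6 new=(7,13) → blocked by [4,7]×[11,13], reject
10. q=(18,10) nearest=4 d=8 new=(13,10) → blocked by [12,16]×[8,12], reject
11. q=(1,10) nearest=3 d=3 new=(1,10) → add node 7 parent=3 cost=12
12. q=(23,1) nearest=4 d=13 new=(13,7) → blocked by [12,16]×[8,12], reject
13. q=(4,8) nearest=5 d=1 new=(4,8) → add node 8 parent=5 cost=9
14. q=(15,14) nearest=4 d=5 new=(13,13) → blocked by [12,16]×[8,12], reject
15. q=(7,14) nearest=3 d=4 new=(7,13) → blocked by [4,7]×[11,13], reject
16. q=(5,2) nearest=1 d=2 new=(5,2) → add node 9 parent=1 cost=5
17. q=(18,16) nearest=4 d=8 new=(13,13) → blocked by [12,16]×[8,12], reject
18. q=(16,13) nearest=4 d=6 new=(13,13) → blocked by [12,16]×[8,12], reject
19. q=(16,4) nearest=4 d=6 new=(13,7) → blocked by [12,16]×[8,12], reject
20. q=(16,14) nearest=4 d=6 new=(13,13) → blocked by [12,16]×[8,12], reject
21. q=(7,22) nearest=3 d=12 new=(7,13) → blocked by [4,7]×[11,13], reject
22. q=(20,4) nearest=4 d=10 new=(13,7) → blocked by [12,16]×[8,12], reject
23. q=(0,2) nearest=0 d=1 new=(0,2) → add node 10 parent=0 cost=1; rewire 5→10 (7<8); rewire 8→10 (7<9)

Rewire events: 2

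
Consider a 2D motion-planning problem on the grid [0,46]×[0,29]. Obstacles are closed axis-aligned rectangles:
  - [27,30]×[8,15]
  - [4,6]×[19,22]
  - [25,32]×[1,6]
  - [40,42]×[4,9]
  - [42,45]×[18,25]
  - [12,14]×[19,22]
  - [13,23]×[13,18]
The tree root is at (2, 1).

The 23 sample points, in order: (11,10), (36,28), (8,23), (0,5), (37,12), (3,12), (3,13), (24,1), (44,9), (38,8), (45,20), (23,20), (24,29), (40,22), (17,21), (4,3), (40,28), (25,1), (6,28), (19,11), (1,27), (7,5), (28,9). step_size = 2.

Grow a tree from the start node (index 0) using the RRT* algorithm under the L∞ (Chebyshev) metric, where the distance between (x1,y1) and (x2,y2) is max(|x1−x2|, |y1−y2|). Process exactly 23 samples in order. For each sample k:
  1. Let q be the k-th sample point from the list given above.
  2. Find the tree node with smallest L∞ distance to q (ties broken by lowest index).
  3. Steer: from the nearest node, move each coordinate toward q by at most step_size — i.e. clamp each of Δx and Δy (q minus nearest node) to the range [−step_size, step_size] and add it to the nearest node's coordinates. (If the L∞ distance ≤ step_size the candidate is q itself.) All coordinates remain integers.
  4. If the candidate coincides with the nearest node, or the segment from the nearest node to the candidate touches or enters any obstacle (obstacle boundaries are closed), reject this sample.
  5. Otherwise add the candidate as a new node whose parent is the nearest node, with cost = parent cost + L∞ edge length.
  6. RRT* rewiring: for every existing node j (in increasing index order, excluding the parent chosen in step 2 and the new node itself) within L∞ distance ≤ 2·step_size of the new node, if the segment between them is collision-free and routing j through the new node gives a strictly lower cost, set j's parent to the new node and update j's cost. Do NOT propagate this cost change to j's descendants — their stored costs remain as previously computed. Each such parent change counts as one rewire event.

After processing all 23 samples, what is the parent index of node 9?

1. q=(11,10) nearest=0 d=9 new=(4,3) → add node 1 parent=0 cost=2
2. q=(36,28) nearest=1 d=32 new=(6,5) → add node 2 parent=1 cost=4
3. q=(8,23) nearest=2 d=18 new=(8,7) → add node 3 parent=2 cost=6
4. q=(0,5) nearest=0 d=4 new=(0,3) → add node 4 parent=0 cost=2
5. q=(37,12) nearest=3 d=29 new=(10,9) → add node 5 parent=3 cost=8
6. q=(3,12) nearest=3 d=5 new=(6,9) → add node 6 parent=3 cost=8
7. q=(3,13) nearest=6 d=4 new=(4,11) → add node 7 parent=6 cost=10
8. q=(24,1) nearest=5 d=14 new=(12,7) → add node 8 parent=5 cost=10
9. q=(44,9) nearest=8 d=32 new=(14,9) → add node 9 parent=8 cost=12
10. q=(38,8) nearest=9 d=24 new=(16,8) → add node 10 parent=9 cost=14
11. q=(45,20) nearest=10 d=29 new=(18,10) → add node 11 parent=10 cost=16
12. q=(23,20) nearest=11 d=10 new=(20,12) → add node 12 parent=11 cost=18
13. q=(24,29) nearest=12 d=17 new=(22,14) → blocked by [13,23]×[13,18], reject
14. q=(40,22) nearest=12 d=20 new=(22,14) → blocked by [13,23]×[13,18], reject
15. q=(17,21) nearest=12 d=9 new=(18,14) → blocked by [13,23]×[13,18], reject
16. q=(4,3) nearest=1 d=0 → coincident, reject
17. q=(40,28) nearest=12 d=20 new=(22,14) → blocked by [13,23]×[13,18], reject
18. q=(25,1) nearest=10 d=9 new=(18,6) → add node 13 parent=10 cost=16
19. q=(6,28) nearest=12 d=16 new=(18,14) → blocked by [13,23]×[13,18], reject
20. q=(19,11) nearest=11 d=1 new=(19,11) → add node 14 parent=11 cost=17
21. q=(1,27) nearest=7 d=16 new=(2,13) → add node 15 parent=7 cost=12
22. q=(7,5) nearest=2 d=1 new=(7,5) → add node 16 parent=2 cost=5
23. q=(28,9) nearest=12 d=8 new=(22,10) → add node 17 parent=12 cost=20

Parent of node 9: 8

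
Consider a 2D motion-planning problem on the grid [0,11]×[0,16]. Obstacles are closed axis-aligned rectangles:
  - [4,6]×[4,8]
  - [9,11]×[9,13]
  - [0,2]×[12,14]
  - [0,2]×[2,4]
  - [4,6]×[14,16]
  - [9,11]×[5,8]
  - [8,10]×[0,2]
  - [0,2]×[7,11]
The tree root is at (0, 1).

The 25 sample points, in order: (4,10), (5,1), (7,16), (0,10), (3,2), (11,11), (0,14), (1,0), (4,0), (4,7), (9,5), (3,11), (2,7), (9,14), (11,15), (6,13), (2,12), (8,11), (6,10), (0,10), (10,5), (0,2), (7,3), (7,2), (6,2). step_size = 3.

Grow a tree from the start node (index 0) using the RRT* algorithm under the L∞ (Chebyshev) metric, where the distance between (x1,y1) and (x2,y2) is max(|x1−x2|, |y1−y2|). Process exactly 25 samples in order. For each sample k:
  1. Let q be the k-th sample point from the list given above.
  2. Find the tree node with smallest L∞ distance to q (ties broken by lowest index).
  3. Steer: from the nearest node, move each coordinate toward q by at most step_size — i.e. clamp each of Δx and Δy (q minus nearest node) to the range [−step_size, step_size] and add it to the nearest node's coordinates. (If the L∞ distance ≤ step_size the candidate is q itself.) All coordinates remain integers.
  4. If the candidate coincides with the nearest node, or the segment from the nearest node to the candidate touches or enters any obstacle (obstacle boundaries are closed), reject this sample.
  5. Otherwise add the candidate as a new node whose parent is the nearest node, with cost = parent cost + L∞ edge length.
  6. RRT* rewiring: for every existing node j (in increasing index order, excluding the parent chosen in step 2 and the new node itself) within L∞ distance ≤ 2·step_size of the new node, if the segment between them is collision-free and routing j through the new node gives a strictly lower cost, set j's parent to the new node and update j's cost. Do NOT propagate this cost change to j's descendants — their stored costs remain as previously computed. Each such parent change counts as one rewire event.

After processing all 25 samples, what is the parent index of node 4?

1. q=(4,10) nearest=0 d=9 new=(3,4) → blocked by [0,2]×[2,4], reject
2. q=(5,1) nearest=0 d=5 new=(3,1) → add node 1 parent=0 cost=3
3. q=(7,16) nearest=0 d=15 new=(3,4) → blocked by [0,2]×[2,4], reject
4. q=(0,10) nearest=0 d=9 new=(0,4) → blocked by [0,2]×[2,4], reject
5. q=(3,2) nearest=1 d=1 new=(3,2) → add node 2 parent=1 cost=4
6. q=(11,11) nearest=2 d=9 new=(6,5) → blocked by [4,6]×[4,8], reject
7. q=(0,14) nearest=2 d=12 new=(0,5) → blocked by [0,2]×[2,4], reject
8. q=(1,0) nearest=0 d=1 new=(1,0) → add node 3 parent=0 cost=1; rewire 2→3 (3<4)
9. q=(4,0) nearest=1 d=1 new=(4,0) → add node 4 parent=1 cost=4
10. q=(4,7) nearest=2 d=5 new=(4,5) → blocked by [4,6]×[4,8], reject
11. q=(9,5) nearest=4 d=5 new=(7,3) → add node 5 parent=4 cost=7
12. q=(3,11) nearest=5 d=8 new=(4,6) → blocked by [4,6]×[4,8], reject
13. q=(2,7) nearest=2 d=5 new=(2,5) → add node 6 parent=2 cost=6
14. q=(9,14) nearest=6 d=9 new=(5,8) → blocked by [4,6]×[4,8], reject
15. q=(11,15) nearest=6 d=10 new=(5,8) → blocked by [4,6]×[4,8], reject
16. q=(6,13) nearest=6 d=8 new=(5,8) → blocked by [4,6]×[4,8], reject
17. q=(2,12) nearest=6 d=7 new=(2,8) → blocked by [0,2]×[7,11], reject
18. q=(8,11) nearest=6 d=6 new=(5,8) → blocked by [4,6]×[4,8], reject
19. q=(6,10) nearest=6 d=5 new=(5,8) → blocked by [4,6]×[4,8], reject
20. q=(0,10) nearest=6 d=5 new=(0,8) → blocked by [0,2]×[7,11], reject
21. q=(10,5) nearest=5 d=3 new=(10,5) → blocked by [9,11]×[5,8], reject
22. q=(0,2) nearest=0 d=1 new=(0,2) → blocked by [0,2]×[2,4], reject
23. q=(7,3) nearest=5 d=0 → coincident, reject
24. q=(7,2) nearest=5 d=1 new=(7,2) → add node 7 parent=5 cost=8
25. q=(6,2) nearest=5 d=1 new=(6,2) → add node 8 parent=5 cost=8

Parent of node 4: 1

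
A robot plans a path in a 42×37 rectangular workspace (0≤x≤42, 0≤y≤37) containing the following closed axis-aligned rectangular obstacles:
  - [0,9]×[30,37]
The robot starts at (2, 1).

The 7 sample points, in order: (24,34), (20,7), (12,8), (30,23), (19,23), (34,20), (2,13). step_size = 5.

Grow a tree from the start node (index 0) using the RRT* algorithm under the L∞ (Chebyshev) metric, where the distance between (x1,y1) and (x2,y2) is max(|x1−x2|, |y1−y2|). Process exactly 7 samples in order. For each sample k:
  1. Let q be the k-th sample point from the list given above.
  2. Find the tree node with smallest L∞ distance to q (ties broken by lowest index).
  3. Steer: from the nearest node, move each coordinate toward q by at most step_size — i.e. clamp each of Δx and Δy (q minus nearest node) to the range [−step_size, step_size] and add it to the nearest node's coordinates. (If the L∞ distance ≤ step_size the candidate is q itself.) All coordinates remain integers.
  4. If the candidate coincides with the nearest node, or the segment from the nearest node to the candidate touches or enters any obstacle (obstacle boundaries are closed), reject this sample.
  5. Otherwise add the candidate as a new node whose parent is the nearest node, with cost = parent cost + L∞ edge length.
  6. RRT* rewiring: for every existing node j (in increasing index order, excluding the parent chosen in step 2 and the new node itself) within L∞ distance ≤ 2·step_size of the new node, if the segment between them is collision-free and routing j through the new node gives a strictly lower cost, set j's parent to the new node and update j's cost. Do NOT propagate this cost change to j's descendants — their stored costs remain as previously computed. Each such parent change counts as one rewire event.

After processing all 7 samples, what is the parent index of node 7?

Parent of node 7: 1

1. q=(24,34) nearest=0 d=33 new=(7,6) → add node 1 parent=0 cost=5
2. q=(20,7) nearest=1 d=13 new=(12,7) → add node 2 parent=1 cost=10
3. q=(12,8) nearest=2 d=1 new=(12,8) → add node 3 parent=2 cost=11
4. q=(30,23) nearest=2 d=18 new=(17,12) → add node 4 parent=2 cost=15
5. q=(19,23) nearest=4 d=11 new=(19,17) → add node 5 parent=4 cost=20
6. q=(34,20) nearest=5 d=15 new=(24,20) → add node 6 parent=5 cost=25
7. q=(2,13) nearest=1 d=7 new=(2,11) → add node 7 parent=1 cost=10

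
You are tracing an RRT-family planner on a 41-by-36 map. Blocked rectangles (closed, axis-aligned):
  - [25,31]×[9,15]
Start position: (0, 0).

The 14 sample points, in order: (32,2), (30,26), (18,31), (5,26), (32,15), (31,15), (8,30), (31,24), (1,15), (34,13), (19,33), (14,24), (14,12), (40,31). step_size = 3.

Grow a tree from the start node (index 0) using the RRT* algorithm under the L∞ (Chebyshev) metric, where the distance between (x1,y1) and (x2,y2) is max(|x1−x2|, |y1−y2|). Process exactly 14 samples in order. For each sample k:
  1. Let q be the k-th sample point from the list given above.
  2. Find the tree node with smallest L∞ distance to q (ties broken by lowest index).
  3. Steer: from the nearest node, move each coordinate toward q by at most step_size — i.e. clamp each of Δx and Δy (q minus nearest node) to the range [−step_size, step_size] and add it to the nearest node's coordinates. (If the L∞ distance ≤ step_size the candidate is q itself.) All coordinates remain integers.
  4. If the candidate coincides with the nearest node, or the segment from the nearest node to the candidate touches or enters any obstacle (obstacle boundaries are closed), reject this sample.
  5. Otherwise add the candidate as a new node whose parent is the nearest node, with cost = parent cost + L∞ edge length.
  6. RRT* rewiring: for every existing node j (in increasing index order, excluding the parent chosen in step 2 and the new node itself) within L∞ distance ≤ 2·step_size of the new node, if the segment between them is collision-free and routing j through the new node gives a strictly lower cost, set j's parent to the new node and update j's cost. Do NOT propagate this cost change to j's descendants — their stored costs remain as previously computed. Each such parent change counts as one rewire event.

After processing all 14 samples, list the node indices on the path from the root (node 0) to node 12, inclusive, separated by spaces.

1. q=(32,2) nearest=0 d=32 new=(3,2) → add node 1 parent=0 cost=3
2. q=(30,26) nearest=1 d=27 new=(6,5) → add node 2 parent=1 cost=6
3. q=(18,31) nearest=2 d=26 new=(9,8) → add node 3 parent=2 cost=9
4. q=(5,26) nearest=3 d=18 new=(6,11) → add node 4 parent=3 cost=12
5. q=(32,15) nearest=3 d=23 new=(12,11) → add node 5 parent=3 cost=12
6. q=(31,15) nearest=5 d=19 new=(15,14) → add node 6 parent=5 cost=15
7. q=(8,30) nearest=6 d=16 new=(12,17) → add node 7 parent=6 cost=18
8. q=(31,24) nearest=6 d=16 new=(18,17) → add node 8 parent=6 cost=18
9. q=(1,15) nearest=4 d=5 new=(3,14) → add node 9 parent=4 cost=15
10. q=(34,13) nearest=8 d=16 new=(21,14) → add node 10 parent=8 cost=21
11. q=(19,33) nearest=7 d=16 new=(15,20) → add node 11 parent=7 cost=21
12. q=(14,24) nearest=11 d=4 new=(14,23) → add node 12 parent=11 cost=24
13. q=(14,12) nearest=5 d=2 new=(14,12) → add node 13 parent=5 cost=14
14. q=(40,31) nearest=10 d=19 new=(24,17) → add node 14 parent=10 cost=24

Path: 0 1 2 3 5 6 7 11 12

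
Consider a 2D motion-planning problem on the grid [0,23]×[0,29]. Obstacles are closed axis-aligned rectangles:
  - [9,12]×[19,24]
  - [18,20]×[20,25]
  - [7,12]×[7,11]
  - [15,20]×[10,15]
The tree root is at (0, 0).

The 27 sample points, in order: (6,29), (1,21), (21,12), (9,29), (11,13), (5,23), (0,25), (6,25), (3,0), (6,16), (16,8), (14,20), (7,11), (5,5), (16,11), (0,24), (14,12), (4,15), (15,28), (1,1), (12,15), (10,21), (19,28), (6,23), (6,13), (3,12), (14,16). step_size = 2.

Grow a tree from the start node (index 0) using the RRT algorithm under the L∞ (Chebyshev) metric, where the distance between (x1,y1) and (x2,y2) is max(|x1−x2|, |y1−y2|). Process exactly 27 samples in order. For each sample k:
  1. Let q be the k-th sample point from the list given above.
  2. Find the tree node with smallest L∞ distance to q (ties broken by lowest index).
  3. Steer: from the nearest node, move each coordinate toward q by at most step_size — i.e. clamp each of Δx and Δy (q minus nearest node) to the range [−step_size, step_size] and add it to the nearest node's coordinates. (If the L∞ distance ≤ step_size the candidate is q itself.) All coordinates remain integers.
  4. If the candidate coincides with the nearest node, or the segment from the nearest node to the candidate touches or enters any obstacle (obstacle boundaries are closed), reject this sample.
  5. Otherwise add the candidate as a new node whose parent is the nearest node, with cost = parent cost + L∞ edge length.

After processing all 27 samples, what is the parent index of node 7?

Parent of node 7: 6

1. q=(6,29) nearest=0 d=29 new=(2,2) → add node 1 parent=0 cost=2
2. q=(1,21) nearest=1 d=19 new=(1,4) → add node 2 parent=1 cost=4
3. q=(21,12) nearest=1 d=19 new=(4,4) → add node 3 parent=1 cost=4
4. q=(9,29) nearest=2 d=25 new=(3,6) → add node 4 parent=2 cost=6
5. q=(11,13) nearest=4 d=8 new=(5,8) → add node 5 parent=4 cost=8
6. q=(5,23) nearest=5 d=15 new=(5,10) → add node 6 parent=5 cost=10
7. q=(0,25) nearest=6 d=15 new=(3,12) → add node 7 parent=6 cost=12
8. q=(6,25) nearest=7 d=13 new=(5,14) → add node 8 parent=7 cost=14
9. q=(3,0) nearest=1 d=2 new=(3,0) → add node 9 parent=1 cost=4
10. q=(6,16) nearest=8 d=2 new=(6,16) → add node 10 parent=8 cost=16
11. q=(16,8) nearest=10 d=10 new=(8,14) → add node 11 parent=10 cost=18
12. q=(14,20) nearest=11 d=6 new=(10,16) → add node 12 parent=11 cost=20
13. q=(7,11) nearest=6 d=2 new=(7,11) → blocked by [7,12]×[7,11], reject
14. q=(5,5) nearest=3 d=1 new=(5,5) → add node 13 parent=3 cost=5
15. q=(16,11) nearest=12 d=6 new=(12,14) → add node 14 parent=12 cost=22
16. q=(0,24) nearest=10 d=8 new=(4,18) → add node 15 parent=10 cost=18
17. q=(14,12) nearest=14 d=2 new=(14,12) → add node 16 parent=14 cost=24
18. q=(4,15) nearest=8 d=1 new=(4,15) → add node 17 parent=8 cost=15
19. q=(15,28) nearest=15 d=11 new=(6,20) → add node 18 parent=15 cost=20
20. q=(1,1) nearest=0 d=1 new=(1,1) → add node 19 parent=0 cost=1
21. q=(12,15) nearest=14 d=1 new=(12,15) → add node 20 parent=14 cost=23
22. q=(10,21) nearest=18 d=4 new=(8,21) → add node 21 parent=18 cost=22
23. q=(19,28) nearest=21 d=11 new=(10,23) → blocked by [9,12]×[19,24], reject
24. q=(6,23) nearest=21 d=2 new=(6,23) → add node 22 parent=21 cost=24
25. q=(6,13) nearest=8 d=1 new=(6,13) → add node 23 parent=8 cost=15
26. q=(3,12) nearest=7 d=0 → coincident, reject
27. q=(14,16) nearest=14 d=2 new=(14,16) → add node 24 parent=14 cost=24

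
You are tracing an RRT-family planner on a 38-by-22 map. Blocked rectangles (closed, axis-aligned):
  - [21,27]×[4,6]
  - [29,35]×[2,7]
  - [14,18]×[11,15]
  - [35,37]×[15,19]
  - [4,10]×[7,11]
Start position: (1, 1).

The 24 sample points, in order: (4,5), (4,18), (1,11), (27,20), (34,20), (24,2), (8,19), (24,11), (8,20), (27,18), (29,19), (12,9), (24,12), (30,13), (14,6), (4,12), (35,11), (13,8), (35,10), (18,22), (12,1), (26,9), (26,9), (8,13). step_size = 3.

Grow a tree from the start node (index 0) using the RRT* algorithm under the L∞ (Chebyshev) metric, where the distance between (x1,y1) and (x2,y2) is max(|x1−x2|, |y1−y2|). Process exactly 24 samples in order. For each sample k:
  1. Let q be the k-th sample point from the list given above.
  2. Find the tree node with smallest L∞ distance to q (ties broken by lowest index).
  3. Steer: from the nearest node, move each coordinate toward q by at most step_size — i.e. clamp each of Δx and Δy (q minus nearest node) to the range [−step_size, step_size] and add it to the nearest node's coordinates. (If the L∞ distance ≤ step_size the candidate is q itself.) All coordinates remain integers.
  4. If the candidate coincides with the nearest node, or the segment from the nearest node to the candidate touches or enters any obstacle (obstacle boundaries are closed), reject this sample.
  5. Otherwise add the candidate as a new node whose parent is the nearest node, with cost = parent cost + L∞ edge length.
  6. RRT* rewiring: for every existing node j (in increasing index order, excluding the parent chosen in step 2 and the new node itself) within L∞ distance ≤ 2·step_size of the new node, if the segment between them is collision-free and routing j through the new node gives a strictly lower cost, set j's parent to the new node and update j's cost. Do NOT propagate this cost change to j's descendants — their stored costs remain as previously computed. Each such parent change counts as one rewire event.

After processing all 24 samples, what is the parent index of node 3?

Parent of node 3: 1

1. q=(4,5) nearest=0 d=4 new=(4,4) → add node 1 parent=0 cost=3
2. q=(4,18) nearest=1 d=14 new=(4,7) → blocked by [4,10]×[7,11], reject
3. q=(1,11) nearest=1 d=7 new=(1,7) → add node 2 parent=1 cost=6
4. q=(27,20) nearest=1 d=23 new=(7,7) → blocked by [4,10]×[7,11], reject
5. q=(34,20) nearest=1 d=30 new=(7,7) → blocked by [4,10]×[7,11], reject
6. q=(24,2) nearest=1 d=20 new=(7,2) → add node 3 parent=1 cost=6
7. q=(8,19) nearest=2 d=12 new=(4,10) → blocked by [4,10]×[7,11], reject
8. q=(24,11) nearest=3 d=17 new=(10,5) → add node 4 parent=3 cost=9
9. q=(8,20) nearest=2 d=13 new=(4,10) → blocked by [4,10]×[7,11], reject
10. q=(27,18) nearest=4 d=17 new=(13,8) → add node 5 parent=4 cost=12
11. q=(29,19) nearest=5 d=16 new=(16,11) → blocked by [14,18]×[11,15], reject
12. q=(12,9) nearest=5 d=1 new=(12,9) → add node 6 parent=5 cost=13
13. q=(24,12) nearest=5 d=11 new=(16,11) → blocked by [14,18]×[11,15], reject
14. q=(30,13) nearest=5 d=17 new=(16,11) → blocked by [14,18]×[11,15], reject
15. q=(14,6) nearest=5 d=2 new=(14,6) → add node 7 parent=5 cost=14
16. q=(4,12) nearest=2 d=5 new=(4,10) → blocked by [4,10]×[7,11], reject
17. q=(35,11) nearest=7 d=21 new=(17,9) → add node 8 parent=7 cost=17
18. q=(13,8) nearest=5 d=0 → coincident, reject
19. q=(35,10) nearest=8 d=18 new=(20,10) → add node 9 parent=8 cost=20
20. q=(18,22) nearest=9 d=12 new=(18,13) → blocked by [14,18]×[11,15], reject
21. q=(12,1) nearest=4 d=4 new=(12,2) → add node 10 parent=4 cost=12
22. q=(26,9) nearest=9 d=6 new=(23,9) → add node 11 parent=9 cost=23
23. q=(26,9) nearest=11 d=3 new=(26,9) → add node 12 parent=11 cost=26
24. q=(8,13) nearest=6 d=4 new=(9,12) → blocked by [4,10]×[7,11], reject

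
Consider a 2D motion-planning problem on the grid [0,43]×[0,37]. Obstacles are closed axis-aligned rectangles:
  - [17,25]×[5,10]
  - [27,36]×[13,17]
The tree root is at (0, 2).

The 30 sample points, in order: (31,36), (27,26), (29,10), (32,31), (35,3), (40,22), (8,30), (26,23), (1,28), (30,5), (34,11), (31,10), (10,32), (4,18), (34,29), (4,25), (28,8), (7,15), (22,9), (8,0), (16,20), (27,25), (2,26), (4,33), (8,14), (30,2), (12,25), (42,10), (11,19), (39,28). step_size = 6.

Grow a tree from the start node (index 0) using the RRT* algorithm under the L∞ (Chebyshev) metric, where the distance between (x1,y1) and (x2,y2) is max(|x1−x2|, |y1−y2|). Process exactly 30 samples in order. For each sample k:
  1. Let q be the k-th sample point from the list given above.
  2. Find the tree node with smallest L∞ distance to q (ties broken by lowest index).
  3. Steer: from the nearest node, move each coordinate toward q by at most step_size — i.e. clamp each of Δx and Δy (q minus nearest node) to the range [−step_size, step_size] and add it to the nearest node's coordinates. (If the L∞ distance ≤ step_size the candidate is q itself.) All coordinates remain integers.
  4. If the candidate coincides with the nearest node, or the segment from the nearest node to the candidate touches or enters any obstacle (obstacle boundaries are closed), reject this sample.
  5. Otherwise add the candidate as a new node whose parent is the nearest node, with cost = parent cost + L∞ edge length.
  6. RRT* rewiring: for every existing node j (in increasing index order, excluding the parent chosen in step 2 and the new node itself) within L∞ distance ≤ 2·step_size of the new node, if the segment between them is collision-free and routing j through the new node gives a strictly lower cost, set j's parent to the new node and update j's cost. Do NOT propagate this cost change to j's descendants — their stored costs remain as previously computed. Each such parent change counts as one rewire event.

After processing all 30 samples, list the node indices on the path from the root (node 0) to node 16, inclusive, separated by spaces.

1. q=(31,36) nearest=0 d=34 new=(6,8) → add node 1 parent=0 cost=6
2. q=(27,26) nearest=1 d=21 new=(12,14) → add node 2 parent=1 cost=12
3. q=(29,10) nearest=2 d=17 new=(18,10) → blocked by [17,25]×[5,10], reject
4. q=(32,31) nearest=2 d=20 new=(18,20) → add node 3 parent=2 cost=18
5. q=(35,3) nearest=3 d=17 new=(24,14) → add node 4 parent=3 cost=24
6. q=(40,22) nearest=4 d=16 new=(30,20) → blocked by [27,36]×[13,17], reject
7. q=(8,30) nearest=3 d=10 new=(12,26) → add node 5 parent=3 cost=24
8. q=(26,23) nearest=3 d=8 new=(24,23) → add node 6 parent=3 cost=24
9. q=(1,28) nearest=5 d=11 new=(6,28) → add node 7 parent=5 cost=30
10. q=(30,5) nearest=4 d=9 new=(30,8) → add node 8 parent=4 cost=30
11. q=(34,11) nearest=8 d=4 new=(34,11) → add node 9 parent=8 cost=34
12. q=(31,10) nearest=8 d=2 new=(31,10) → add node 10 parent=8 cost=32
13. q=(10,32) nearest=7 d=4 new=(10,32) → add node 11 parent=7 cost=34
14. q=(4,18) nearest=2 d=8 new=(6,18) → add node 12 parent=2 cost=18; rewire 7→12 (28<30)
15. q=(34,29) nearest=6 d=10 new=(30,29) → add node 13 parent=6 cost=30
16. q=(4,25) nearest=7 d=3 new=(4,25) → add node 14 parent=7 cost=31
17. q=(28,8) nearest=8 d=2 new=(28,8) → add node 15 parent=8 cost=32
18. q=(7,15) nearest=12 d=3 new=(7,15) → add node 16 parent=12 cost=21
19. q=(22,9) nearest=4 d=5 new=(22,9) → blocked by [17,25]×[5,10], reject
20. q=(8,0) nearest=0 d=8 new=(6,0) → add node 17 parent=0 cost=6
21. q=(16,20) nearest=3 d=2 new=(16,20) → add node 18 parent=3 cost=20; rewire 11→18 (32<34)
22. q=(27,25) nearest=6 d=3 new=(27,25) → add node 19 parent=6 cost=27
23. q=(2,26) nearest=14 d=2 new=(2,26) → add node 20 parent=14 cost=33
24. q=(4,33) nearest=7 d=5 new=(4,33) → add node 21 parent=7 cost=33
25. q=(8,14) nearest=16 d=1 new=(8,14) → add node 22 parent=16 cost=22
26. q=(30,2) nearest=8 d=6 new=(30,2) → add node 23 parent=8 cost=36
27. q=(12,25) nearest=5 d=1 new=(12,25) → add node 24 parent=5 cost=25
28. q=(42,10) nearest=9 d=8 new=(40,10) → add node 25 parent=9 cost=40
29. q=(11,19) nearest=16 d=4 new=(11,19) → add node 26 parent=16 cost=25
30. q=(39,28) nearest=13 d=9 new=(36,28) → add node 27 parent=13 cost=36

Path: 0 1 2 12 16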